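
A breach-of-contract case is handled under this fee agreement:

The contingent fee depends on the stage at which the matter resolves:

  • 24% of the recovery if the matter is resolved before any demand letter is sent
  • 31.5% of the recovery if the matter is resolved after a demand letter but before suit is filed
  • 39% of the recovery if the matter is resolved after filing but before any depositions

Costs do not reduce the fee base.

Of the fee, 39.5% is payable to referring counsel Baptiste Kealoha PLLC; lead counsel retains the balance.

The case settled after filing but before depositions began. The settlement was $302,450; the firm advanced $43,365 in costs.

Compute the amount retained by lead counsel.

Fee base is the gross recovery, $302,450; costs are reimbursed separately.
The matter settled after filing but before depositions began, so the 39% rate applies.
$302,450 × 39% = $117,955.50
Referral share: 39.5% of $117,955.50 = $46,592.42; lead counsel retains $117,955.50 − $46,592.42 = $71,363.08.

$71,363.08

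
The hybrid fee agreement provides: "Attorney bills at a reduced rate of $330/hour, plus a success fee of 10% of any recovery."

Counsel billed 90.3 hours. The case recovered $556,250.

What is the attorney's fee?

Hourly: 90.3 × $330 = $29,799.00
Success fee: 10% of $556,250 = $55,625.00
Total: $29,799.00 + $55,625.00 = $85,424.00

$85,424.00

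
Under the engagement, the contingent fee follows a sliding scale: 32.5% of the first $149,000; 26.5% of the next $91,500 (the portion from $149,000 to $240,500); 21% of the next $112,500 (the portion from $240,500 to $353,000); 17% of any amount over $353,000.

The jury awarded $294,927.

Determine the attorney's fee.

First $149,000 at 32.5% = $48,425.00
Next $91,500 at 26.5% = $24,247.50
Remaining $54,427 at 21% = $11,429.67
Fee: $48,425.00 + $24,247.50 + $11,429.67 = $84,102.17

$84,102.17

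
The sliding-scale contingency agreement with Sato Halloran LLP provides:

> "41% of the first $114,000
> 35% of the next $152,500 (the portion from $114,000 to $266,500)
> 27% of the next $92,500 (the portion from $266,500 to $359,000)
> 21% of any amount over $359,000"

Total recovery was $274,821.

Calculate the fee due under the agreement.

First $114,000 at 41% = $46,740.00
Next $152,500 at 35% = $53,375.00
Remaining $8,321 at 27% = $2,246.67
Fee: $46,740.00 + $53,375.00 + $2,246.67 = $102,361.67

$102,361.67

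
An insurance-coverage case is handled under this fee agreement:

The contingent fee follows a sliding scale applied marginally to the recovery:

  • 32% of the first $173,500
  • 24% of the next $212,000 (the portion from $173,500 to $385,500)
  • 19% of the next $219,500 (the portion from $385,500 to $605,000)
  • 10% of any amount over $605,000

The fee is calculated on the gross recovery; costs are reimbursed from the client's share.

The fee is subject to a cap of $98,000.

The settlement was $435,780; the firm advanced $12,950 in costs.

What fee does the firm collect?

$98,000.00

Fee base is the gross recovery, $435,780; costs are reimbursed separately.
First $173,500 at 32% = $55,520.00
Next $212,000 at 24% = $50,880.00
Remaining $50,280 at 19% = $9,553.20
Fee: $55,520.00 + $50,880.00 + $9,553.20 = $115,953.20
$115,953.20 exceeds the $98,000 cap, so the fee is capped at $98,000.00.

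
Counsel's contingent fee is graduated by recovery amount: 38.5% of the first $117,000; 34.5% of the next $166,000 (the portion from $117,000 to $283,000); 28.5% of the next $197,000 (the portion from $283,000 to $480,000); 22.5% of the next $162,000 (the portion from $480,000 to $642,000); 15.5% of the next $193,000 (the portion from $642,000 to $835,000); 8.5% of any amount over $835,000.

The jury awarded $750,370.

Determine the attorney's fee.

$211,707.35

First $117,000 at 38.5% = $45,045.00
Next $166,000 at 34.5% = $57,270.00
Next $197,000 at 28.5% = $56,145.00
Next $162,000 at 22.5% = $36,450.00
Remaining $108,370 at 15.5% = $16,797.35
Fee: $45,045.00 + $57,270.00 + $56,145.00 + $36,450.00 + $16,797.35 = $211,707.35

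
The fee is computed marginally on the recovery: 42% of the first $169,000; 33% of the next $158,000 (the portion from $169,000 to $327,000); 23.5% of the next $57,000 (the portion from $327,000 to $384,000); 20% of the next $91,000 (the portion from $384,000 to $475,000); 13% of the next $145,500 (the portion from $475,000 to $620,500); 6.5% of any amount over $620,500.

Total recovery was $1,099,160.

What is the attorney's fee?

$204,742.90

First $169,000 at 42% = $70,980.00
Next $158,000 at 33% = $52,140.00
Next $57,000 at 23.5% = $13,395.00
Next $91,000 at 20% = $18,200.00
Next $145,500 at 13% = $18,915.00
Remaining $478,660 at 6.5% = $31,112.90
Fee: $70,980.00 + $52,140.00 + $13,395.00 + $18,200.00 + $18,915.00 + $31,112.90 = $204,742.90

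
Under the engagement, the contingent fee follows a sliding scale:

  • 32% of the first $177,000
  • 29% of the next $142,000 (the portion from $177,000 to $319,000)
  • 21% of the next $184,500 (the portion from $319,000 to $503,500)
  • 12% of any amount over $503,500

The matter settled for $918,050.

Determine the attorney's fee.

First $177,000 at 32% = $56,640.00
Next $142,000 at 29% = $41,180.00
Next $184,500 at 21% = $38,745.00
Remaining $414,550 at 12% = $49,746.00
Fee: $56,640.00 + $41,180.00 + $38,745.00 + $49,746.00 = $186,311.00

$186,311.00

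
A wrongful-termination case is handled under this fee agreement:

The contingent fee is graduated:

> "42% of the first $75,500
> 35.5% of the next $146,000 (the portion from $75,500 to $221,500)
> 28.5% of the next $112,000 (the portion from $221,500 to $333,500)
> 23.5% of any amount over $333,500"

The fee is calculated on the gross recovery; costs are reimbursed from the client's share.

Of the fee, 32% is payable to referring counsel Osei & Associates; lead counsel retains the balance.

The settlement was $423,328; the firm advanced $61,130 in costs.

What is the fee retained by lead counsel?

$92,867.31

Fee base is the gross recovery, $423,328; costs are reimbursed separately.
First $75,500 at 42% = $31,710.00
Next $146,000 at 35.5% = $51,830.00
Next $112,000 at 28.5% = $31,920.00
Remaining $89,828 at 23.5% = $21,109.58
Fee: $31,710.00 + $51,830.00 + $31,920.00 + $21,109.58 = $136,569.58
Referral share: 32% of $136,569.58 = $43,702.27; lead counsel retains $136,569.58 − $43,702.27 = $92,867.31.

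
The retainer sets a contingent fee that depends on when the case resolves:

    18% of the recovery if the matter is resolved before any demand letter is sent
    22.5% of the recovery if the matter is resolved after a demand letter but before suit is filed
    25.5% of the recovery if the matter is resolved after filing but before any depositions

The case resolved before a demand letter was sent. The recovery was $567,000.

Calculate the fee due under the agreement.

$102,060.00

The matter resolved before a demand letter was sent, so the 18% rate applies.
$567,000 × 18% = $102,060.00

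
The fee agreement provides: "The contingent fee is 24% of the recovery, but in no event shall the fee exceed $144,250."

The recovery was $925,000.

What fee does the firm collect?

24% of $925,000 = $222,000.00
That exceeds the $144,250 cap, so the fee is capped at $144,250.

$144,250.00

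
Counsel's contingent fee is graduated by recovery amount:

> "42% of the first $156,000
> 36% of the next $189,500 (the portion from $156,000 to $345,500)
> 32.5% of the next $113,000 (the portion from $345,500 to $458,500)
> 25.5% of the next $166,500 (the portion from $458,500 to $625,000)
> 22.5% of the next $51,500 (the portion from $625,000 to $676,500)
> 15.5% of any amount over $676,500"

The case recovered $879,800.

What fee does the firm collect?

First $156,000 at 42% = $65,520.00
Next $189,500 at 36% = $68,220.00
Next $113,000 at 32.5% = $36,725.00
Next $166,500 at 25.5% = $42,457.50
Next $51,500 at 22.5% = $11,587.50
Remaining $203,300 at 15.5% = $31,511.50
Fee: $65,520.00 + $68,220.00 + $36,725.00 + $42,457.50 + $11,587.50 + $31,511.50 = $256,021.50

$256,021.50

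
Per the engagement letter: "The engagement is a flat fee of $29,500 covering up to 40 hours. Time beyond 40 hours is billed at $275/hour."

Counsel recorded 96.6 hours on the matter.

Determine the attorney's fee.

$45,065.00

Flat fee: $29,500.00
Excess hours: 96.6 − 40 = 56.6
Overrun: 56.6 × $275 = $15,565.00
Total: $29,500.00 + $15,565.00 = $45,065.00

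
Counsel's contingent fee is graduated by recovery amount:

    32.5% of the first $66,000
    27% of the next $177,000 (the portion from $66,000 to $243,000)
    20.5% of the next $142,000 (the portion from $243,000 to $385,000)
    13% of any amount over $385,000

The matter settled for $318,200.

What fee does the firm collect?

First $66,000 at 32.5% = $21,450.00
Next $177,000 at 27% = $47,790.00
Remaining $75,200 at 20.5% = $15,416.00
Fee: $21,450.00 + $47,790.00 + $15,416.00 = $84,656.00

$84,656.00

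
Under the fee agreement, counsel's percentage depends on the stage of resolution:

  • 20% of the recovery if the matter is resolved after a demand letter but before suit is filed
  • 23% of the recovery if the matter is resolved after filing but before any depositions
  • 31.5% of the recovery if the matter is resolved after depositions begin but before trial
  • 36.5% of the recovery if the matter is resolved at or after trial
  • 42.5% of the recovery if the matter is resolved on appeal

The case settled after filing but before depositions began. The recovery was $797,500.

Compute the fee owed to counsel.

The matter settled after filing but before depositions began, so the 23% rate applies.
$797,500 × 23% = $183,425.00

$183,425.00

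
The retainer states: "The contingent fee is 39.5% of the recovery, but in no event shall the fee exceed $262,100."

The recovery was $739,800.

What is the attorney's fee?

39.5% of $739,800 = $292,221.00
That exceeds the $262,100 cap, so the fee is capped at $262,100.

$262,100.00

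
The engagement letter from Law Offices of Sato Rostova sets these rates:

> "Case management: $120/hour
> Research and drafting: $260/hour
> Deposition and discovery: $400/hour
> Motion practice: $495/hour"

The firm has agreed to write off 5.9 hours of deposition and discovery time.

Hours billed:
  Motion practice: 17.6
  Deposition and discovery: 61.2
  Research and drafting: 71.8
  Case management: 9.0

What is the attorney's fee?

$50,580.00

Case management: 9.0 × $120 = $1,080.00
Research and drafting: 71.8 × $260 = $18,668.00
Deposition and discovery: 61.2 × $400 = $24,480.00
Motion practice: 17.6 × $495 = $8,712.00
Subtotal: $52,940.00
Write-off: 5.9 × $400 = $2,360.00
Total: $52,940.00 − $2,360.00 = $50,580.00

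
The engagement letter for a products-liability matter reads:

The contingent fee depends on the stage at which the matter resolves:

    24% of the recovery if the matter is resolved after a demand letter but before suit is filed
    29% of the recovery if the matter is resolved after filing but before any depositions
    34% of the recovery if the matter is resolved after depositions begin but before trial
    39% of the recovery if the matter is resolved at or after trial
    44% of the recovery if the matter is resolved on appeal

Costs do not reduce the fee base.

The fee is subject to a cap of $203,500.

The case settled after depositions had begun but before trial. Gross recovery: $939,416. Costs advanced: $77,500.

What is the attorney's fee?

$203,500.00

Fee base is the gross recovery, $939,416; costs are reimbursed separately.
The matter settled after depositions had begun but before trial, so the 34% rate applies.
$939,416 × 34% = $319,401.44
$319,401.44 exceeds the $203,500 cap, so the fee is capped at $203,500.00.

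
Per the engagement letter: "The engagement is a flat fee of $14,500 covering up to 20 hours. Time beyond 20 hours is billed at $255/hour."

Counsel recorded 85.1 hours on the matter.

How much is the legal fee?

$31,100.50

Flat fee: $14,500.00
Excess hours: 85.1 − 20 = 65.1
Overrun: 65.1 × $255 = $16,600.50
Total: $14,500.00 + $16,600.50 = $31,100.50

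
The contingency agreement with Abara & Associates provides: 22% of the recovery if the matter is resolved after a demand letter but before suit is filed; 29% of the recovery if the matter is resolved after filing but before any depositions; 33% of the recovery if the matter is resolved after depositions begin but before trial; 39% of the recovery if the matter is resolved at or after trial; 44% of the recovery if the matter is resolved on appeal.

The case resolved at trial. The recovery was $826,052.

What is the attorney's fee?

The matter resolved at trial, so the 39% rate applies.
$826,052 × 39% = $322,160.28

$322,160.28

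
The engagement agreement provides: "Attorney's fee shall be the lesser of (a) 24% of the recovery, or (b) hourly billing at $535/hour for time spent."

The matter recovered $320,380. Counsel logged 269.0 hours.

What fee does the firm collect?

(a) 24% of $320,380 = $76,891.20
(b) 269.0 × $535 = $143,915.00
The lesser is (a): $76,891.20.

$76,891.20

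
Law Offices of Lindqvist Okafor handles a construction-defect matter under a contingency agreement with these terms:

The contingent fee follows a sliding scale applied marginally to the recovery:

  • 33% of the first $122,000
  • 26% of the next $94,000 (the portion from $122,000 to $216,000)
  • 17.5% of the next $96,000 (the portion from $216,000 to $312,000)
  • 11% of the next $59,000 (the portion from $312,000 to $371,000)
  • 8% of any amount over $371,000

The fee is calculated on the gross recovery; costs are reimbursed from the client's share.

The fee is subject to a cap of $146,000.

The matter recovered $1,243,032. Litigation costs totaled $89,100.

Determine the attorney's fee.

$146,000.00

Fee base is the gross recovery, $1,243,032; costs are reimbursed separately.
First $122,000 at 33% = $40,260.00
Next $94,000 at 26% = $24,440.00
Next $96,000 at 17.5% = $16,800.00
Next $59,000 at 11% = $6,490.00
Remaining $872,032 at 8% = $69,762.56
Fee: $40,260.00 + $24,440.00 + $16,800.00 + $6,490.00 + $69,762.56 = $157,752.56
$157,752.56 exceeds the $146,000 cap, so the fee is capped at $146,000.00.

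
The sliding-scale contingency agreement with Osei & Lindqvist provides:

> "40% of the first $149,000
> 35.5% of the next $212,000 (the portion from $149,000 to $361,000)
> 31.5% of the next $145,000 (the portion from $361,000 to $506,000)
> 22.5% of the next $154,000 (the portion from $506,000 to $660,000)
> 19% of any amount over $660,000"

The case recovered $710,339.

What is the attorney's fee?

$224,749.41

First $149,000 at 40% = $59,600.00
Next $212,000 at 35.5% = $75,260.00
Next $145,000 at 31.5% = $45,675.00
Next $154,000 at 22.5% = $34,650.00
Remaining $50,339 at 19% = $9,564.41
Fee: $59,600.00 + $75,260.00 + $45,675.00 + $34,650.00 + $9,564.41 = $224,749.41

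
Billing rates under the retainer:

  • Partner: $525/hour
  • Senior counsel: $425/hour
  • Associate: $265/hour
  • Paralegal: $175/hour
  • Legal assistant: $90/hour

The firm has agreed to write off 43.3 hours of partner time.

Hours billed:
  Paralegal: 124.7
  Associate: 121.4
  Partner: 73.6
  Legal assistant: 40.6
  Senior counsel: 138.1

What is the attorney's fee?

$132,247.50

Partner: 73.6 × $525 = $38,640.00
Senior counsel: 138.1 × $425 = $58,692.50
Associate: 121.4 × $265 = $32,171.00
Paralegal: 124.7 × $175 = $21,822.50
Legal assistant: 40.6 × $90 = $3,654.00
Subtotal: $154,980.00
Write-off: 43.3 × $525 = $22,732.50
Total: $154,980.00 − $22,732.50 = $132,247.50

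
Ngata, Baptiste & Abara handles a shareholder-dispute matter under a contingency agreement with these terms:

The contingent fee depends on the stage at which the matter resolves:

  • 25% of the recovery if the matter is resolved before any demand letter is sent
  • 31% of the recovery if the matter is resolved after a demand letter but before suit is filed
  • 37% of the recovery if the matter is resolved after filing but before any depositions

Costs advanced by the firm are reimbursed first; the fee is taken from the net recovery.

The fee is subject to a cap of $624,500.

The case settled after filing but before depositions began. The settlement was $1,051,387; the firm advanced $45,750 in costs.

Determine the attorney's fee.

$372,085.69

Fee base (net of costs): $1,051,387 − $45,750 = $1,005,637
The matter settled after filing but before depositions began, so the 37% rate applies.
$1,005,637 × 37% = $372,085.69
$372,085.69 is under the $624,500 cap.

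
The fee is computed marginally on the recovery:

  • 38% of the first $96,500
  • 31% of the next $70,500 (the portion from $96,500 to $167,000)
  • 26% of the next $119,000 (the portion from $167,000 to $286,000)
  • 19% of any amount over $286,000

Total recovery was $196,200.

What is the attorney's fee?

$66,117.00

First $96,500 at 38% = $36,670.00
Next $70,500 at 31% = $21,855.00
Remaining $29,200 at 26% = $7,592.00
Fee: $36,670.00 + $21,855.00 + $7,592.00 = $66,117.00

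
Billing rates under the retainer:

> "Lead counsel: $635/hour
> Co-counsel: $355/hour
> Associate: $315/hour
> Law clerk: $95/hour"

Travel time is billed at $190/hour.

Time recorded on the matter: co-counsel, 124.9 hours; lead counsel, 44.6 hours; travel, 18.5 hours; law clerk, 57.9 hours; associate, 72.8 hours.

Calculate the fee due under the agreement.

Lead counsel: 44.6 × $635 = $28,321.00
Co-counsel: 124.9 × $355 = $44,339.50
Associate: 72.8 × $315 = $22,932.00
Law clerk: 57.9 × $95 = $5,500.50
Subtotal: $28,321.00 + $44,339.50 + $22,932.00 + $5,500.50 = $101,093.00
Travel: 18.5 × $190 = $3,515.00
Total: $101,093.00 + $3,515.00 = $104,608.00

$104,608.00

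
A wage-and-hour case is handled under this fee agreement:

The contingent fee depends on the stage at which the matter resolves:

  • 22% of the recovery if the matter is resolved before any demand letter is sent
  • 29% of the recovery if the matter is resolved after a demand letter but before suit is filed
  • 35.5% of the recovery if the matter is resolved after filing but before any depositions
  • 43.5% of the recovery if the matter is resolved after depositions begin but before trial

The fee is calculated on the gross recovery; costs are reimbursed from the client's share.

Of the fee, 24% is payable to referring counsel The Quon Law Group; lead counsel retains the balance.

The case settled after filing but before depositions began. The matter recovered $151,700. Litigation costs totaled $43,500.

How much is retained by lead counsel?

Fee base is the gross recovery, $151,700; costs are reimbursed separately.
The matter settled after filing but before depositions began, so the 35.5% rate applies.
$151,700 × 35.5% = $53,853.50
Referral share: 24% of $53,853.50 = $12,924.84; lead counsel retains $53,853.50 − $12,924.84 = $40,928.66.

$40,928.66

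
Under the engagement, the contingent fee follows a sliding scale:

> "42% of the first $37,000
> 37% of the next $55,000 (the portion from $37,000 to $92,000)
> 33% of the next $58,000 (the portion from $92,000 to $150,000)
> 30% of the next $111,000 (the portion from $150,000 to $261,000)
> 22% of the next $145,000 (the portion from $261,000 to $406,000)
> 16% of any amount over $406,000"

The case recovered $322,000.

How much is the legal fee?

$101,750.00

First $37,000 at 42% = $15,540.00
Next $55,000 at 37% = $20,350.00
Next $58,000 at 33% = $19,140.00
Next $111,000 at 30% = $33,300.00
Remaining $61,000 at 22% = $13,420.00
Fee: $15,540.00 + $20,350.00 + $19,140.00 + $33,300.00 + $13,420.00 = $101,750.00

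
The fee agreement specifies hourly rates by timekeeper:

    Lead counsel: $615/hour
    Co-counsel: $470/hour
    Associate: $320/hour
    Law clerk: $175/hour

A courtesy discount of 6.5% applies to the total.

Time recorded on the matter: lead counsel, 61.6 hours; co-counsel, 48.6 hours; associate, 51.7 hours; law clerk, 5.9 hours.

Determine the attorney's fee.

$73,212.84

Lead counsel: 61.6 × $615 = $37,884.00
Co-counsel: 48.6 × $470 = $22,842.00
Associate: 51.7 × $320 = $16,544.00
Law clerk: 5.9 × $175 = $1,032.50
Subtotal: $78,302.50
Less 6.5% discount: −$5,089.66
Total: $78,302.50 − $5,089.66 = $73,212.84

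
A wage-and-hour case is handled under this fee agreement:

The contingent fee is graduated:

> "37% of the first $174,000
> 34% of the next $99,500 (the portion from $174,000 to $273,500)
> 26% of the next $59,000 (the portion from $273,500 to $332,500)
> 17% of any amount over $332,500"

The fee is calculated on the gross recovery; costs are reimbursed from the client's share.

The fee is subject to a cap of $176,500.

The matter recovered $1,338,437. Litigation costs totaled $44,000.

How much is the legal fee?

$176,500.00

Fee base is the gross recovery, $1,338,437; costs are reimbursed separately.
First $174,000 at 37% = $64,380.00
Next $99,500 at 34% = $33,830.00
Next $59,000 at 26% = $15,340.00
Remaining $1,005,937 at 17% = $171,009.29
Fee: $64,380.00 + $33,830.00 + $15,340.00 + $171,009.29 = $284,559.29
$284,559.29 exceeds the $176,500 cap, so the fee is capped at $176,500.00.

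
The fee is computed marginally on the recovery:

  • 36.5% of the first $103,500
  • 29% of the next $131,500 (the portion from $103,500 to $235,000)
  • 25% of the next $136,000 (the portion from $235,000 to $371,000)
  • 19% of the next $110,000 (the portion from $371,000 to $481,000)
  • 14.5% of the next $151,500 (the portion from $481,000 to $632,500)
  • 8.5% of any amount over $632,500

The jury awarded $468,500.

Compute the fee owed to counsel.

First $103,500 at 36.5% = $37,777.50
Next $131,500 at 29% = $38,135.00
Next $136,000 at 25% = $34,000.00
Remaining $97,500 at 19% = $18,525.00
Fee: $37,777.50 + $38,135.00 + $34,000.00 + $18,525.00 = $128,437.50

$128,437.50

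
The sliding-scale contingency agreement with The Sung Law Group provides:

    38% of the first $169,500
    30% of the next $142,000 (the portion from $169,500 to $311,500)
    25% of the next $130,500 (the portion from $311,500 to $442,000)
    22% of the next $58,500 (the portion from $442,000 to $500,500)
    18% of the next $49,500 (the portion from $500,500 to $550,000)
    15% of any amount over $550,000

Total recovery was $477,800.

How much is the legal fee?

$147,511.00

First $169,500 at 38% = $64,410.00
Next $142,000 at 30% = $42,600.00
Next $130,500 at 25% = $32,625.00
Remaining $35,800 at 22% = $7,876.00
Fee: $64,410.00 + $42,600.00 + $32,625.00 + $7,876.00 = $147,511.00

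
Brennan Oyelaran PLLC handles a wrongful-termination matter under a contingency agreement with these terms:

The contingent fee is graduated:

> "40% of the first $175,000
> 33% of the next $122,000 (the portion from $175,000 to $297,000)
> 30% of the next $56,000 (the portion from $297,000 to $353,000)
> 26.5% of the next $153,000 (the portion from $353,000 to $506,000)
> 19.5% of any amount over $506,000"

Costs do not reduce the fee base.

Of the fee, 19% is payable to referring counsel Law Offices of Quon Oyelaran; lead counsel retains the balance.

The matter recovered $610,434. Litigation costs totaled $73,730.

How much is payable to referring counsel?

Fee base is the gross recovery, $610,434; costs are reimbursed separately.
First $175,000 at 40% = $70,000.00
Next $122,000 at 33% = $40,260.00
Next $56,000 at 30% = $16,800.00
Next $153,000 at 26.5% = $40,545.00
Remaining $104,434 at 19.5% = $20,364.63
Fee: $70,000.00 + $40,260.00 + $16,800.00 + $40,545.00 + $20,364.63 = $187,969.63
Referral share: 19% of $187,969.63 = $35,714.23; lead counsel retains $187,969.63 − $35,714.23 = $152,255.40.

$35,714.23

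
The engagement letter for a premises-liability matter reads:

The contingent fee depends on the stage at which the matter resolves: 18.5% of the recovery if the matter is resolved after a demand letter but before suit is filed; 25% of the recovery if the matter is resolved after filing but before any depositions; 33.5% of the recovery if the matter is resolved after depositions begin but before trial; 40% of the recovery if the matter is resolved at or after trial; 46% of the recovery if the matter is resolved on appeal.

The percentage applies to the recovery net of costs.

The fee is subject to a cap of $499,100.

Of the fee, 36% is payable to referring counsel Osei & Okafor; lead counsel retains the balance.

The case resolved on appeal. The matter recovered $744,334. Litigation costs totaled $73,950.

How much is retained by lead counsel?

Fee base (net of costs): $744,334 − $73,950 = $670,384
The matter resolved on appeal, so the 46% rate applies.
$670,384 × 46% = $308,376.64
$308,376.64 is under the $499,100 cap.
Referral share: 36% of $308,376.64 = $111,015.59; lead counsel retains $308,376.64 − $111,015.59 = $197,361.05.

$197,361.05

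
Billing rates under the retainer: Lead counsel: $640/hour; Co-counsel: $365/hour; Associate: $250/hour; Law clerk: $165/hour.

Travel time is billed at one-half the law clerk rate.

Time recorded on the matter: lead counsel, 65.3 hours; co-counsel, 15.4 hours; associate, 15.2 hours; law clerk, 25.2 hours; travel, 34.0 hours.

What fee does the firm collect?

Lead counsel: 65.3 × $640 = $41,792.00
Co-counsel: 15.4 × $365 = $5,621.00
Associate: 15.2 × $250 = $3,800.00
Law clerk: 25.2 × $165 = $4,158.00
Subtotal: $41,792.00 + $5,621.00 + $3,800.00 + $4,158.00 = $55,371.00
Travel: 34.0 × ($165 ÷ 2) = 34.0 × $82.50 = $2,805.00
Total: $55,371.00 + $2,805.00 = $58,176.00

$58,176.00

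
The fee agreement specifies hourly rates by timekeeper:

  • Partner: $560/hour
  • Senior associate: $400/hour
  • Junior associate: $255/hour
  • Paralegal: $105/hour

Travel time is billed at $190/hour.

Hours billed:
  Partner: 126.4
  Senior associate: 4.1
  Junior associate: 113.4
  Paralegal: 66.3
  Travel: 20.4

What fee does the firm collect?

Partner: 126.4 × $560 = $70,784.00
Senior associate: 4.1 × $400 = $1,640.00
Junior associate: 113.4 × $255 = $28,917.00
Paralegal: 66.3 × $105 = $6,961.50
Subtotal: $70,784.00 + $1,640.00 + $28,917.00 + $6,961.50 = $108,302.50
Travel: 20.4 × $190 = $3,876.00
Total: $108,302.50 + $3,876.00 = $112,178.50

$112,178.50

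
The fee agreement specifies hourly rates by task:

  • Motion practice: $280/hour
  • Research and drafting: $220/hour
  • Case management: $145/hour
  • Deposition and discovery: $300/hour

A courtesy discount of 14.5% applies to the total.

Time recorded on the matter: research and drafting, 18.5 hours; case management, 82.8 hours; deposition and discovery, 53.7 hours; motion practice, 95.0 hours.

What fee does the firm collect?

Motion practice: 95.0 × $280 = $26,600.00
Research and drafting: 18.5 × $220 = $4,070.00
Case management: 82.8 × $145 = $12,006.00
Deposition and discovery: 53.7 × $300 = $16,110.00
Subtotal: $58,786.00
Less 14.5% discount: −$8,523.97
Total: $58,786.00 − $8,523.97 = $50,262.03

$50,262.03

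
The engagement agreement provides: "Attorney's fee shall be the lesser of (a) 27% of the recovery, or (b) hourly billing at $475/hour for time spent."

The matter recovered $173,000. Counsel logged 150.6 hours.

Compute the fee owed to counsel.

$46,710.00

(a) 27% of $173,000 = $46,710.00
(b) 150.6 × $475 = $71,535.00
The lesser is (a): $46,710.00.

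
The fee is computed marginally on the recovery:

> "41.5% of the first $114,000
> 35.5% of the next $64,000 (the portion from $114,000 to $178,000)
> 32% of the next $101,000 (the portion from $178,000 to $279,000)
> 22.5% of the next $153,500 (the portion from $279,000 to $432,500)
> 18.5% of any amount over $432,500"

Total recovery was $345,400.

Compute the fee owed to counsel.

First $114,000 at 41.5% = $47,310.00
Next $64,000 at 35.5% = $22,720.00
Next $101,000 at 32% = $32,320.00
Remaining $66,400 at 22.5% = $14,940.00
Fee: $47,310.00 + $22,720.00 + $32,320.00 + $14,940.00 = $117,290.00

$117,290.00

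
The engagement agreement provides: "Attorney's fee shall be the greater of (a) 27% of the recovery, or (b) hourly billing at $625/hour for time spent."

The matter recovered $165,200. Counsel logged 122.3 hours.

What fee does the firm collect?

(a) 27% of $165,200 = $44,604.00
(b) 122.3 × $625 = $76,437.50
The greater is (b): $76,437.50.

$76,437.50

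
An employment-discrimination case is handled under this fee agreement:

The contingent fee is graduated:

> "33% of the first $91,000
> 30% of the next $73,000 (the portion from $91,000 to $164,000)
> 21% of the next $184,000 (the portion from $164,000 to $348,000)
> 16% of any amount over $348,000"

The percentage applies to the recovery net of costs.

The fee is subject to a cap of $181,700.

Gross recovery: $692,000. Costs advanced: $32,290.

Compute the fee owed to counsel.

$140,443.60

Fee base (net of costs): $692,000 − $32,290 = $659,710
First $91,000 at 33% = $30,030.00
Next $73,000 at 30% = $21,900.00
Next $184,000 at 21% = $38,640.00
Remaining $311,710 at 16% = $49,873.60
Fee: $30,030.00 + $21,900.00 + $38,640.00 + $49,873.60 = $140,443.60
$140,443.60 is under the $181,700 cap.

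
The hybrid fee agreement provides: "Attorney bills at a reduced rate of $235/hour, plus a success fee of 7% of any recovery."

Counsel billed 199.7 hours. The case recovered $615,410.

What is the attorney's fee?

$90,008.20

Hourly: 199.7 × $235 = $46,929.50
Success fee: 7% of $615,410 = $43,078.70
Total: $46,929.50 + $43,078.70 = $90,008.20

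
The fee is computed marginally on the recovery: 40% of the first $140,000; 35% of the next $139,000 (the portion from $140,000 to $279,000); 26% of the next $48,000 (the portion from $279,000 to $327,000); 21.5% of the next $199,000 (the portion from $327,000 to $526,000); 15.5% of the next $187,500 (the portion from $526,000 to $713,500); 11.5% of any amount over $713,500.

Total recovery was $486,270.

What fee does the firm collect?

$151,373.05

First $140,000 at 40% = $56,000.00
Next $139,000 at 35% = $48,650.00
Next $48,000 at 26% = $12,480.00
Remaining $159,270 at 21.5% = $34,243.05
Fee: $56,000.00 + $48,650.00 + $12,480.00 + $34,243.05 = $151,373.05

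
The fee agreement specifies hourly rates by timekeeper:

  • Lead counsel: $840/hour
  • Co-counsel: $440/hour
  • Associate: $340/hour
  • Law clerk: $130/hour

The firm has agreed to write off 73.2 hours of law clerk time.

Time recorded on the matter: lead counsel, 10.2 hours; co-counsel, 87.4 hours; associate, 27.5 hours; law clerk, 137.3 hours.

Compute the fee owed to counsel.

$64,707.00

Lead counsel: 10.2 × $840 = $8,568.00
Co-counsel: 87.4 × $440 = $38,456.00
Associate: 27.5 × $340 = $9,350.00
Law clerk: 137.3 × $130 = $17,849.00
Subtotal: $74,223.00
Write-off: 73.2 × $130 = $9,516.00
Total: $74,223.00 − $9,516.00 = $64,707.00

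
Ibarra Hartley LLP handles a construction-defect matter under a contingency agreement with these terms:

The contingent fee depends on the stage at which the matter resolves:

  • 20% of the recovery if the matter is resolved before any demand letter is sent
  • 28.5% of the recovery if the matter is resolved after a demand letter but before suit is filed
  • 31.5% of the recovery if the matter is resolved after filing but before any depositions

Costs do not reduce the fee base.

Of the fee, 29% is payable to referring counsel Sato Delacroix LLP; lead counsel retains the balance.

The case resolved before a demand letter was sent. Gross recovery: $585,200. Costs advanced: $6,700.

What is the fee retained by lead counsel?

$83,098.40

Fee base is the gross recovery, $585,200; costs are reimbursed separately.
The matter resolved before a demand letter was sent, so the 20% rate applies.
$585,200 × 20% = $117,040.00
Referral share: 29% of $117,040.00 = $33,941.60; lead counsel retains $117,040.00 − $33,941.60 = $83,098.40.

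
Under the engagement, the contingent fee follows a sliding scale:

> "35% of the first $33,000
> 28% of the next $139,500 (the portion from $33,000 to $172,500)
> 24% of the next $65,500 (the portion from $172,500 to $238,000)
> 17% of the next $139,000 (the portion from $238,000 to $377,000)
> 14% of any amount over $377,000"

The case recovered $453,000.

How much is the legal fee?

First $33,000 at 35% = $11,550.00
Next $139,500 at 28% = $39,060.00
Next $65,500 at 24% = $15,720.00
Next $139,000 at 17% = $23,630.00
Remaining $76,000 at 14% = $10,640.00
Fee: $11,550.00 + $39,060.00 + $15,720.00 + $23,630.00 + $10,640.00 = $100,600.00

$100,600.00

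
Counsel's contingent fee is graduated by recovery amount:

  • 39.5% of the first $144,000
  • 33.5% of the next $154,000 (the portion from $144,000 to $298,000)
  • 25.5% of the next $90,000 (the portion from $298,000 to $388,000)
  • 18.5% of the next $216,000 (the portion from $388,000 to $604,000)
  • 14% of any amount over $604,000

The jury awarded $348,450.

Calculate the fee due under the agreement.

First $144,000 at 39.5% = $56,880.00
Next $154,000 at 33.5% = $51,590.00
Remaining $50,450 at 25.5% = $12,864.75
Fee: $56,880.00 + $51,590.00 + $12,864.75 = $121,334.75

$121,334.75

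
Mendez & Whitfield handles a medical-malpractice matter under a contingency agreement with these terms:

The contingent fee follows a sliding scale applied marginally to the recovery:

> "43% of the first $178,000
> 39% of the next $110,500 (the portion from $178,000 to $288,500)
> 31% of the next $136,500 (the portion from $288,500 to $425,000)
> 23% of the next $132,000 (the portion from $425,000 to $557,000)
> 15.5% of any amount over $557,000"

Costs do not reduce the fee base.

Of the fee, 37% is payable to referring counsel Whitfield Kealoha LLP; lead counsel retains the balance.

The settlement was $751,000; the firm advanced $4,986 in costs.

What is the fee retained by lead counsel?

Fee base is the gross recovery, $751,000; costs are reimbursed separately.
First $178,000 at 43% = $76,540.00
Next $110,500 at 39% = $43,095.00
Next $136,500 at 31% = $42,315.00
Next $132,000 at 23% = $30,360.00
Remaining $194,000 at 15.5% = $30,070.00
Fee: $76,540.00 + $43,095.00 + $42,315.00 + $30,360.00 + $30,070.00 = $222,380.00
Referral share: 37% of $222,380.00 = $82,280.60; lead counsel retains $222,380.00 − $82,280.60 = $140,099.40.

$140,099.40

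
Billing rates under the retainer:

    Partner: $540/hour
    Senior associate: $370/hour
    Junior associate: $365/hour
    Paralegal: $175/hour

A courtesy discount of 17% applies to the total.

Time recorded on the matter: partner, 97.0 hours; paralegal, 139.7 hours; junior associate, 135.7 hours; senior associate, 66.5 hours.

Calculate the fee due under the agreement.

$125,299.29

Partner: 97.0 × $540 = $52,380.00
Senior associate: 66.5 × $370 = $24,605.00
Junior associate: 135.7 × $365 = $49,530.50
Paralegal: 139.7 × $175 = $24,447.50
Subtotal: $150,963.00
Less 17% discount: −$25,663.71
Total: $150,963.00 − $25,663.71 = $125,299.29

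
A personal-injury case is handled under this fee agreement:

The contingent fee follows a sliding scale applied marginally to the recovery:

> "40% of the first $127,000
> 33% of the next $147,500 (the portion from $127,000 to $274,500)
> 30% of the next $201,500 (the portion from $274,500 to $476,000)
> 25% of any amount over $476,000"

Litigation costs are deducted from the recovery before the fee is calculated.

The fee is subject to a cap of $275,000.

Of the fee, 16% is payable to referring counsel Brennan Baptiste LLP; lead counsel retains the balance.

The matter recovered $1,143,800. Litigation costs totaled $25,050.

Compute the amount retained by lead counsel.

Fee base (net of costs): $1,143,800 − $25,050 = $1,118,750
First $127,000 at 40% = $50,800.00
Next $147,500 at 33% = $48,675.00
Next $201,500 at 30% = $60,450.00
Remaining $642,750 at 25% = $160,687.50
Fee: $50,800.00 + $48,675.00 + $60,450.00 + $160,687.50 = $320,612.50
$320,612.50 exceeds the $275,000 cap, so the fee is capped at $275,000.00.
Referral share: 16% of $275,000.00 = $44,000.00; lead counsel retains $275,000.00 − $44,000.00 = $231,000.00.

$231,000.00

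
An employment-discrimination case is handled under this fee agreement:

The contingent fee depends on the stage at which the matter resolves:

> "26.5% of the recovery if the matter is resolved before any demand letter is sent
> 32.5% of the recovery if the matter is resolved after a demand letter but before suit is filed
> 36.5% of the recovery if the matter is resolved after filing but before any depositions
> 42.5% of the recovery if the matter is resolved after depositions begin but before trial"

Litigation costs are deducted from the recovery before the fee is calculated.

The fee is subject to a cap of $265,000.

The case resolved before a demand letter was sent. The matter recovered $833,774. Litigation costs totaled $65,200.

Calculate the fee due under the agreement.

Fee base (net of costs): $833,774 − $65,200 = $768,574
The matter resolved before a demand letter was sent, so the 26.5% rate applies.
$768,574 × 26.5% = $203,672.11
$203,672.11 is under the $265,000 cap.

$203,672.11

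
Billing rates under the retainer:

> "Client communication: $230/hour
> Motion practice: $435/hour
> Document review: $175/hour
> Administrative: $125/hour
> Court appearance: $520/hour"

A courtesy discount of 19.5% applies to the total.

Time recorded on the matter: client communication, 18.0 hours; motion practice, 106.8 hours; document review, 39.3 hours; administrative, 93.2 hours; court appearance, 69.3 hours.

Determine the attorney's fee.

Client communication: 18.0 × $230 = $4,140.00
Motion practice: 106.8 × $435 = $46,458.00
Document review: 39.3 × $175 = $6,877.50
Administrative: 93.2 × $125 = $11,650.00
Court appearance: 69.3 × $520 = $36,036.00
Subtotal: $105,161.50
Less 19.5% discount: −$20,506.49
Total: $105,161.50 − $20,506.49 = $84,655.01

$84,655.01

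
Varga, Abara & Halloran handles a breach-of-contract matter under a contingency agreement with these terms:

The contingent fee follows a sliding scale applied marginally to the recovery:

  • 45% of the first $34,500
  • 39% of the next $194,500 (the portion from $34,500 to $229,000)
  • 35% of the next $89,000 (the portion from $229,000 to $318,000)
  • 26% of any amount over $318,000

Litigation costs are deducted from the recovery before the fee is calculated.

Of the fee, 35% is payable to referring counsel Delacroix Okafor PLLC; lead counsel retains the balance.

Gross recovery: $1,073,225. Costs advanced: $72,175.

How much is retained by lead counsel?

$195,079.95

Fee base (net of costs): $1,073,225 − $72,175 = $1,001,050
First $34,500 at 45% = $15,525.00
Next $194,500 at 39% = $75,855.00
Next $89,000 at 35% = $31,150.00
Remaining $683,050 at 26% = $177,593.00
Fee: $15,525.00 + $75,855.00 + $31,150.00 + $177,593.00 = $300,123.00
Referral share: 35% of $300,123.00 = $105,043.05; lead counsel retains $300,123.00 − $105,043.05 = $195,079.95.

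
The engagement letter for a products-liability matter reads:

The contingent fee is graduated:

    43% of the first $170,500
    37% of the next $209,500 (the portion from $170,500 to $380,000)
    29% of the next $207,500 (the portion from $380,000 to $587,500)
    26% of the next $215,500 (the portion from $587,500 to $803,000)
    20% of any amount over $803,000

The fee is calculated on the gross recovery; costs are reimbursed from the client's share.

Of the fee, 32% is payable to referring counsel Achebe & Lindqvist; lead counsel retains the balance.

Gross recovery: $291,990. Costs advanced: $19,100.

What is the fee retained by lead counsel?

Fee base is the gross recovery, $291,990; costs are reimbursed separately.
First $170,500 at 43% = $73,315.00
Remaining $121,490 at 37% = $44,951.30
Fee: $73,315.00 + $44,951.30 = $118,266.30
Referral share: 32% of $118,266.30 = $37,845.22; lead counsel retains $118,266.30 − $37,845.22 = $80,421.08.

$80,421.08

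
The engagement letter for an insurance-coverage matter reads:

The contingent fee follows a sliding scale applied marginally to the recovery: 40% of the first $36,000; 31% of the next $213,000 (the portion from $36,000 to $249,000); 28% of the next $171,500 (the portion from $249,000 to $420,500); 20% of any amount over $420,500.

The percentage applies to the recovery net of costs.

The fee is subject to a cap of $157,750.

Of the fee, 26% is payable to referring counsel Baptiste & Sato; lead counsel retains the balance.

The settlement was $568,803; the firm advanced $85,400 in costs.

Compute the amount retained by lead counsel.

$104,362.64

Fee base (net of costs): $568,803 − $85,400 = $483,403
First $36,000 at 40% = $14,400.00
Next $213,000 at 31% = $66,030.00
Next $171,500 at 28% = $48,020.00
Remaining $62,903 at 20% = $12,580.60
Fee: $14,400.00 + $66,030.00 + $48,020.00 + $12,580.60 = $141,030.60
$141,030.60 is under the $157,750 cap.
Referral share: 26% of $141,030.60 = $36,667.96; lead counsel retains $141,030.60 − $36,667.96 = $104,362.64.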